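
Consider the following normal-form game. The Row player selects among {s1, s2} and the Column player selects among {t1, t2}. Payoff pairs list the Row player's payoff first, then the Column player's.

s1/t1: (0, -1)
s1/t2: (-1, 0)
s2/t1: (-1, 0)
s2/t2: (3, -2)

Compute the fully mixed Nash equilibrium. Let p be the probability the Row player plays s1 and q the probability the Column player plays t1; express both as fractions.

p = 2/3, q = 4/5

In a mixed NE each player is indifferent between their pure strategies, so the opponent's mix sets the indifference.
The Column player indifferent between t1 and t2: p·(-1) + (1−p)·0 = p·0 + (1−p)·(-2) ⟹ 0 + (-1)p = (-2) + 2p ⟹ p = 2/3.
The Row player indifferent between s1 and s2: q·0 + (1−q)·(-1) = q·(-1) + (1−q)·3 ⟹ (-1) + 1q = 3 + (-4)q ⟹ q = 4/5.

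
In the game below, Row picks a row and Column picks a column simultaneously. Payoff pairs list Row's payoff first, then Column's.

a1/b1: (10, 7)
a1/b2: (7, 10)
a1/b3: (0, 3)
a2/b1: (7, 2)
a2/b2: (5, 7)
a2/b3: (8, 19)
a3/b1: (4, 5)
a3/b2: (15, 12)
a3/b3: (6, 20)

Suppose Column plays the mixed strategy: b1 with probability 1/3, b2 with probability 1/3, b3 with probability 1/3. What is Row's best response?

a3

Row's best reply maximizes expected payoff against the mix.
a1: (1/3)·10 + (1/3)·7 + (1/3)·0 = 17/3
a2: (1/3)·7 + (1/3)·5 + (1/3)·8 = 20/3
a3: (1/3)·4 + (1/3)·15 + (1/3)·6 = 25/3
Highest expected payoff is 25/3, from a3.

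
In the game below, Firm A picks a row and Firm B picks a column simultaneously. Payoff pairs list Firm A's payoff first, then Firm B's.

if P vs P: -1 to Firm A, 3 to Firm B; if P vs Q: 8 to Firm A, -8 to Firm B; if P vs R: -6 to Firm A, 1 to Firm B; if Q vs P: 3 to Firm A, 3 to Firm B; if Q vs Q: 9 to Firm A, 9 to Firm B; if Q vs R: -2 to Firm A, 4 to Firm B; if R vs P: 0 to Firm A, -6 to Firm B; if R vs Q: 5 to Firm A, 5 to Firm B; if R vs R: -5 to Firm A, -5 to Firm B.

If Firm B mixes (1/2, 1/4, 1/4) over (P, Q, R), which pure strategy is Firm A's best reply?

Firm A's best reply maximizes expected payoff against the mix.
P: (1/2)·(-1) + (1/4)·8 + (1/4)·(-6) = 0
Q: (1/2)·3 + (1/4)·9 + (1/4)·(-2) = 13/4
R: (1/2)·0 + (1/4)·5 + (1/4)·(-5) = 0
Highest expected payoff is 13/4, from Q.

Q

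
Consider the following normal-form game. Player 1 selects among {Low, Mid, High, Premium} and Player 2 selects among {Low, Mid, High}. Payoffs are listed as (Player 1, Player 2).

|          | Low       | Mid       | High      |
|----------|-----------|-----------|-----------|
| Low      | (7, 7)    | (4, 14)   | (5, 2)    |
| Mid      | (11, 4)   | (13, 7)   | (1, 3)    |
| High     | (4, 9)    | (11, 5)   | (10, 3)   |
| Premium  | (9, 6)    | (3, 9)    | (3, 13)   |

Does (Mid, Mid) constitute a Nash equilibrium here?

Yes

Holding Player 2 at Mid: Player 1 gets 13 from Mid, versus 4 from Low, 11 from High, 3 from Premium. No profitable deviation for Player 1.
Holding Player 1 at Mid: Player 2 gets 7 from Mid, versus 4 from Low, 3 from High. No profitable deviation for Player 2 either.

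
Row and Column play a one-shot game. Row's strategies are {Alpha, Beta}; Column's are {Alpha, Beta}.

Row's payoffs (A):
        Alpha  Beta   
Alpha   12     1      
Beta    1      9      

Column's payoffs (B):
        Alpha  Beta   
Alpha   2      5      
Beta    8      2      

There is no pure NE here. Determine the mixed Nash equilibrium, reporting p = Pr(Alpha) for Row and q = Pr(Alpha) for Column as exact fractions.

p = 2/3, q = 8/19

In a mixed NE each player is indifferent between their pure strategies, so the opponent's mix sets the indifference.
Column indifferent between Alpha and Beta: p·2 + (1−p)·8 = p·5 + (1−p)·2 ⟹ 8 + (-6)p = 2 + 3p ⟹ p = 2/3.
Row indifferent between Alpha and Beta: q·12 + (1−q)·1 = q·1 + (1−q)·9 ⟹ 1 + 11q = 9 + (-8)q ⟹ q = 8/19.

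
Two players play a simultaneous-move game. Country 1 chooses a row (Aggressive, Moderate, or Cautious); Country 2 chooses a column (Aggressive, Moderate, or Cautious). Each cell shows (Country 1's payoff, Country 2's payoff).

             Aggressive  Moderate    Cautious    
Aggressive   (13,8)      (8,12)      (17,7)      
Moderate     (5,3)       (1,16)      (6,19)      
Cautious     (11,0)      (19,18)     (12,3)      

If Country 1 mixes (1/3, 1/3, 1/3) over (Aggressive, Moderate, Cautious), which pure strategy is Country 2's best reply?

Country 2's best reply maximizes expected payoff against the mix.
Aggressive: (1/3)·8 + (1/3)·3 + (1/3)·0 = 11/3
Moderate: (1/3)·12 + (1/3)·16 + (1/3)·18 = 46/3
Cautious: (1/3)·7 + (1/3)·19 + (1/3)·3 = 29/3
Highest expected payoff is 46/3, from Moderate.

Moderate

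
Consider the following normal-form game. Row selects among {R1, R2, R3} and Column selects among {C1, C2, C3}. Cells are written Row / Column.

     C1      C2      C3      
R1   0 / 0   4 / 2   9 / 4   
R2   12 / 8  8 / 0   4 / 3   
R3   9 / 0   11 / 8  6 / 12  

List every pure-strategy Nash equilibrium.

Check mutual best responses: a cell is a NE iff neither player can gain by unilaterally deviating.
Row's best responses — vs C1: R2 (payoff 12); vs C2: R3 (payoff 11); vs C3: R1 (payoff 9).
Column's best responses — vs R1: C3 (payoff 4); vs R2: C1 (payoff 8); vs R3: C3 (payoff 12).
Mutual best responses occur at (R1, C3) and (R2, C1); at each, neither player gains by switching.

(R1, C3) and (R2, C1)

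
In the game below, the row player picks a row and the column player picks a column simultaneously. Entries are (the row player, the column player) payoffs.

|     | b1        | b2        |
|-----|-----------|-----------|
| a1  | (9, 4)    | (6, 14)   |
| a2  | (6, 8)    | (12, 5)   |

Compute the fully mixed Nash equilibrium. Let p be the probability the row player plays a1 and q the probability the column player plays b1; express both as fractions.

In a mixed NE each player is indifferent between their pure strategies, so the opponent's mix sets the indifference.
The column player indifferent between b1 and b2: p·4 + (1−p)·8 = p·14 + (1−p)·5 ⟹ 8 + (-4)p = 5 + 9p ⟹ p = 3/13.
The row player indifferent between a1 and a2: q·9 + (1−q)·6 = q·6 + (1−q)·12 ⟹ 6 + 3q = 12 + (-6)q ⟹ q = 2/3.

p = 3/13, q = 2/3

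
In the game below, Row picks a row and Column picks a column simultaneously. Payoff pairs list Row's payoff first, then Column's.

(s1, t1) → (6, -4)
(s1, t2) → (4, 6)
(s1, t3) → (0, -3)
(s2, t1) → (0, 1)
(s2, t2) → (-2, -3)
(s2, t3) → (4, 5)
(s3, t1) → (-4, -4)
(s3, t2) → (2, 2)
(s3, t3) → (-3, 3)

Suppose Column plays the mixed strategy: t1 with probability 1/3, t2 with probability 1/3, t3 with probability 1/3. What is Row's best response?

s1

Compute Row's expected payoff from each pure strategy against the given mix.
s1: (1/3)·6 + (1/3)·4 + (1/3)·0 = 10/3
s2: (1/3)·0 + (1/3)·(-2) + (1/3)·4 = 2/3
s3: (1/3)·(-4) + (1/3)·2 + (1/3)·(-3) = -5/3
Highest expected payoff is 10/3, from s1.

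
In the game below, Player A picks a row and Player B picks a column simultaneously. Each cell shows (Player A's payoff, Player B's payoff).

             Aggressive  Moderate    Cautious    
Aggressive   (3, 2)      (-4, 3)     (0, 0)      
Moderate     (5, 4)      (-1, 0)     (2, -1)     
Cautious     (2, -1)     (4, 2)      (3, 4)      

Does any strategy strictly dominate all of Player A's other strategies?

None

Check whether one of Player A's strategies beats all alternatives regardless of what the opponent does.
Aggressive is not dominant: against Aggressive, Moderate gives 5 > 3.
Moderate is not dominant: against Moderate, Cautious gives 4 > -1.
Cautious is not dominant: against Aggressive, Aggressive gives 3 > 2.
No single strategy is best against every opponent action.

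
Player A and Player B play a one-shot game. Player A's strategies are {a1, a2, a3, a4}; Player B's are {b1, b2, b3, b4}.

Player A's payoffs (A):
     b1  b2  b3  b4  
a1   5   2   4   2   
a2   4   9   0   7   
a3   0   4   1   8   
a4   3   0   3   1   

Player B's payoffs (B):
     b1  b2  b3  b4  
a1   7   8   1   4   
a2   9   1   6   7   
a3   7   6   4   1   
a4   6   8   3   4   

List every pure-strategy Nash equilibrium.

Check mutual best responses: a cell is a NE iff neither player can gain by unilaterally deviating.
Player A's best responses — vs b1: a1 (payoff 5); vs b2: a2 (payoff 9); vs b3: a1 (payoff 4); vs b4: a3 (payoff 8).
Player B's best responses — vs a1: b2 (payoff 8); vs a2: b1 (payoff 9); vs a3: b1 (payoff 7); vs a4: b2 (payoff 8).
No cell has both players best-responding. For instance, Player A's best reply to b3 is a1, but against a1 Player B prefers b2 over b3.

None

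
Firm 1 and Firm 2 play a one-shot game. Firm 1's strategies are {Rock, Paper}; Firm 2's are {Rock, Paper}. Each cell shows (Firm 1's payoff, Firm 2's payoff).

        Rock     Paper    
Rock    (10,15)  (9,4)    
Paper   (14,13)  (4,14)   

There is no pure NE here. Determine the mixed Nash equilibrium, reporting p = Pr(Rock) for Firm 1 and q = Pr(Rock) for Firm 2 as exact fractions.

Each player's mixing probability is pinned down by making the *other* player indifferent.
Firm 2 indifferent between Rock and Paper: p·15 + (1−p)·13 = p·4 + (1−p)·14 ⟹ 13 + 2p = 14 + (-10)p ⟹ p = 1/12.
Firm 1 indifferent between Rock and Paper: q·10 + (1−q)·9 = q·14 + (1−q)·4 ⟹ 9 + 1q = 4 + 10q ⟹ q = 5/9.

p = 1/12, q = 5/9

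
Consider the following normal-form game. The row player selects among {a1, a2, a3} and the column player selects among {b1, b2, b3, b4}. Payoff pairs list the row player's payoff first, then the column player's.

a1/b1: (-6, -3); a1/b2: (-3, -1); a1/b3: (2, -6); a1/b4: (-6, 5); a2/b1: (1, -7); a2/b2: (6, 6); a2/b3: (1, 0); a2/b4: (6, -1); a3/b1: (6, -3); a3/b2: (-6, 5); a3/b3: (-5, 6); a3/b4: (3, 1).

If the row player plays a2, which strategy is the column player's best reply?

With the row player fixed at a2, the column player's payoffs are: b1 → -7, b2 → 6, b3 → 0, b4 → -1.
The maximum is 6, achieved by b2.

b2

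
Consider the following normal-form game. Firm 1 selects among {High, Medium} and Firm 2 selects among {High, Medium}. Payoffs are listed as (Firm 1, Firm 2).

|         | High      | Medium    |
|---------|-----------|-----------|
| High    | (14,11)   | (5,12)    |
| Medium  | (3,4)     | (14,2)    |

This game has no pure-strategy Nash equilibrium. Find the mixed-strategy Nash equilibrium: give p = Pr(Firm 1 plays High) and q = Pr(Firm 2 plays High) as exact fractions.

Each player's mixing probability is pinned down by making the *other* player indifferent.
Firm 2 indifferent between High and Medium: p·11 + (1−p)·4 = p·12 + (1−p)·2 ⟹ 4 + 7p = 2 + 10p ⟹ p = 2/3.
Firm 1 indifferent between High and Medium: q·14 + (1−q)·5 = q·3 + (1−q)·14 ⟹ 5 + 9q = 14 + (-11)q ⟹ q = 9/20.

p = 2/3, q = 9/20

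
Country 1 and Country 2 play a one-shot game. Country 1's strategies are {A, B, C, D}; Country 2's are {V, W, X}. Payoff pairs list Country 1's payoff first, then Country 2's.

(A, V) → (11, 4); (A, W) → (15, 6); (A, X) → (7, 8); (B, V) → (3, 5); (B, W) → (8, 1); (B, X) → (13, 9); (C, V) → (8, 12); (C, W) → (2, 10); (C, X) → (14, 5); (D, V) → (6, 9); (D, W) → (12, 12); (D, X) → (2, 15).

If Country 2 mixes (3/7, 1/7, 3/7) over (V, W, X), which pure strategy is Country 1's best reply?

A

Country 1's best reply maximizes expected payoff against the mix.
A: (3/7)·11 + (1/7)·15 + (3/7)·7 = 69/7
B: (3/7)·3 + (1/7)·8 + (3/7)·13 = 8
C: (3/7)·8 + (1/7)·2 + (3/7)·14 = 68/7
D: (3/7)·6 + (1/7)·12 + (3/7)·2 = 36/7
Highest expected payoff is 69/7, from A.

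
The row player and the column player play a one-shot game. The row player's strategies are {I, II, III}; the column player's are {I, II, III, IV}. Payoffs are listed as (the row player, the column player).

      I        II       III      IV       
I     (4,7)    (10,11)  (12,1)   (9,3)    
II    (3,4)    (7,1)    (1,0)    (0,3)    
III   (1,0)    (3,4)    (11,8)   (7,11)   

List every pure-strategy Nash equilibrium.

(I, II)

A profile is a Nash equilibrium when each player is best-responding to the other.
The row player's best responses — vs I: I (payoff 4); vs II: I (payoff 10); vs III: I (payoff 12); vs IV: I (payoff 9).
The column player's best responses — vs I: II (payoff 11); vs II: I (payoff 4); vs III: IV (payoff 11).
The only mutual best response is (I, II); neither player gains by switching there.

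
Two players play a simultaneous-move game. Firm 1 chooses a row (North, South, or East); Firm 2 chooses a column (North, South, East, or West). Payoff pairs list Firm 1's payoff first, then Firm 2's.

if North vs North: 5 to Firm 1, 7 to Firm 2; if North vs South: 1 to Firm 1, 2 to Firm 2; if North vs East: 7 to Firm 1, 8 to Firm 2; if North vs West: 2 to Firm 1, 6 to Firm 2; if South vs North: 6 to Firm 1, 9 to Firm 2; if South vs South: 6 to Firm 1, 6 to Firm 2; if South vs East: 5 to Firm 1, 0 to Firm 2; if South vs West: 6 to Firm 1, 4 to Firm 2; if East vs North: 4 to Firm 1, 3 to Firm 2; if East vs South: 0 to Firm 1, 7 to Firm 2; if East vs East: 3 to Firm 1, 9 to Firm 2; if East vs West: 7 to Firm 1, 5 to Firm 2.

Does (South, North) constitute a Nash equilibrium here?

Yes

Holding Firm 2 at North: Firm 1 gets 6 from South, versus 5 from North, 4 from East. No profitable deviation for Firm 1.
Holding Firm 1 at South: Firm 2 gets 9 from North, versus 6 from South, 0 from East, 4 from West. No profitable deviation for Firm 2 either.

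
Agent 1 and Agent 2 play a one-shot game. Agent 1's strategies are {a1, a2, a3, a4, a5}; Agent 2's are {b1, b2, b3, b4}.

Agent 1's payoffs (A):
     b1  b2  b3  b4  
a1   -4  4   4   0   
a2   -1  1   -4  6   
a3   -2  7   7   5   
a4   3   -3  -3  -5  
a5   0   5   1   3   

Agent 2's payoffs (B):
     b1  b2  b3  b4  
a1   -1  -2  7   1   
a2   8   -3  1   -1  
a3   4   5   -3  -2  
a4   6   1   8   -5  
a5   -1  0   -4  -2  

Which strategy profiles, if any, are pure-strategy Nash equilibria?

(a3, b2)

A profile is a Nash equilibrium when each player is best-responding to the other.
Agent 1's best responses — vs b1: a4 (payoff 3); vs b2: a3 (payoff 7); vs b3: a3 (payoff 7); vs b4: a2 (payoff 6).
Agent 2's best responses — vs a1: b3 (payoff 7); vs a2: b1 (payoff 8); vs a3: b2 (payoff 5); vs a4: b3 (payoff 8); vs a5: b2 (payoff 0).
The only mutual best response is (a3, b2); neither player gains by switching there.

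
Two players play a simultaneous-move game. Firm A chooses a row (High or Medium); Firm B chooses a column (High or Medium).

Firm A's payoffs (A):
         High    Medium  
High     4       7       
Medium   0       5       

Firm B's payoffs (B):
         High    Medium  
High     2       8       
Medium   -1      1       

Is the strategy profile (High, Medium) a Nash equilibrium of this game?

Holding Firm B at Medium: Firm A gets 7 from High, versus 5 from Medium. No profitable deviation for Firm A.
Holding Firm A at High: Firm B gets 8 from Medium, versus 2 from High. No profitable deviation for Firm B either.

Yes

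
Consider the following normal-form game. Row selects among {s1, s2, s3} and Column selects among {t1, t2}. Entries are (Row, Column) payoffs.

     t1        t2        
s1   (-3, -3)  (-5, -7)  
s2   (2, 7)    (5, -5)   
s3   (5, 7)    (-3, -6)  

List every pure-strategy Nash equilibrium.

(s3, t1)

Find each player's best response to every opponent strategy; NE are the intersections.
Row's best responses — vs t1: s3 (payoff 5); vs t2: s2 (payoff 5).
Column's best responses — vs s1: t1 (payoff -3); vs s2: t1 (payoff 7); vs s3: t1 (payoff 7).
The only mutual best response is (s3, t1); neither player gains by switching there.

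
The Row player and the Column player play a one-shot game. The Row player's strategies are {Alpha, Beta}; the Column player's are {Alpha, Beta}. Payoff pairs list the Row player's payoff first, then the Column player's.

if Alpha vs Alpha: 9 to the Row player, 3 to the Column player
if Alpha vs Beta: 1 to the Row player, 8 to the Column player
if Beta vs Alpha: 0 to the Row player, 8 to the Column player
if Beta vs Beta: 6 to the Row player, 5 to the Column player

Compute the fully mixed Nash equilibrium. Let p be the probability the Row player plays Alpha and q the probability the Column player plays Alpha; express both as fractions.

Each player's mixing probability is pinned down by making the *other* player indifferent.
The Column player indifferent between Alpha and Beta: p·3 + (1−p)·8 = p·8 + (1−p)·5 ⟹ 8 + (-5)p = 5 + 3p ⟹ p = 3/8.
The Row player indifferent between Alpha and Beta: q·9 + (1−q)·1 = q·0 + (1−q)·6 ⟹ 1 + 8q = 6 + (-6)q ⟹ q = 5/14.

p = 3/8, q = 5/14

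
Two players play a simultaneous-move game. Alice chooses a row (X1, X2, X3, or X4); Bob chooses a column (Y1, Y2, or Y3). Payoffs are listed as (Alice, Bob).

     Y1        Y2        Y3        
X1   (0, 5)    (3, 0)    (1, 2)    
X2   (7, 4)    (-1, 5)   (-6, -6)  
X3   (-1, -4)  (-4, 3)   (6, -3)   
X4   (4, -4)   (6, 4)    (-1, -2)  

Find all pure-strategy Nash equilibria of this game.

(X4, Y2)

A profile is a Nash equilibrium when each player is best-responding to the other.
Alice's best responses — vs Y1: X2 (payoff 7); vs Y2: X4 (payoff 6); vs Y3: X3 (payoff 6).
Bob's best responses — vs X1: Y1 (payoff 5); vs X2: Y2 (payoff 5); vs X3: Y2 (payoff 3); vs X4: Y2 (payoff 4).
The only mutual best response is (X4, Y2); neither player gains by switching there.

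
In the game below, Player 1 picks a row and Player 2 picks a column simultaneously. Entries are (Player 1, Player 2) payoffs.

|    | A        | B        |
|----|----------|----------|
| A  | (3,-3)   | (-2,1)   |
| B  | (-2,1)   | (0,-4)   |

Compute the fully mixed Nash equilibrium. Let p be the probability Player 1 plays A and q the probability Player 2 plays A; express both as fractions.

p = 5/9, q = 2/7

Each player's mixing probability is pinned down by making the *other* player indifferent.
Player 2 indifferent between A and B: p·(-3) + (1−p)·1 = p·1 + (1−p)·(-4) ⟹ 1 + (-4)p = (-4) + 5p ⟹ p = 5/9.
Player 1 indifferent between A and B: q·3 + (1−q)·(-2) = q·(-2) + (1−q)·0 ⟹ (-2) + 5q = 0 + (-2)q ⟹ q = 2/7.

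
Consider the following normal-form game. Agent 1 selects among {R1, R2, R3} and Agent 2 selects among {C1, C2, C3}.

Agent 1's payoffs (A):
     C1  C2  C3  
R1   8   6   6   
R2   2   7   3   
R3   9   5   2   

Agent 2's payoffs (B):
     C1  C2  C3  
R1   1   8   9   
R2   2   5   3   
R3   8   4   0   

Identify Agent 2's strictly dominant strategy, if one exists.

Check whether one of Agent 2's strategies beats all alternatives regardless of what the opponent does.
C1 is not dominant: against R1, C2 gives 8 > 1.
C2 is not dominant: against R1, C3 gives 9 > 8.
C3 is not dominant: against R2, C2 gives 5 > 3.
No single strategy is best against every opponent action.

No strictly dominant strategy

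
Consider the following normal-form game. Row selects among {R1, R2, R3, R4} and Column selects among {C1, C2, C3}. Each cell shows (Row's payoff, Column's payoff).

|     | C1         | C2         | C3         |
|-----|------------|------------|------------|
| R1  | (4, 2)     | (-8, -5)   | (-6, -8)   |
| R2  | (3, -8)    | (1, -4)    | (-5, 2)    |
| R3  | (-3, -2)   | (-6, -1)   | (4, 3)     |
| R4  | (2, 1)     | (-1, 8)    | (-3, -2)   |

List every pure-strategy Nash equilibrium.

(R1, C1) and (R3, C3)

Find each player's best response to every opponent strategy; NE are the intersections.
Row's best responses — vs C1: R1 (payoff 4); vs C2: R2 (payoff 1); vs C3: R3 (payoff 4).
Column's best responses — vs R1: C1 (payoff 2); vs R2: C3 (payoff 2); vs R3: C3 (payoff 3); vs R4: C2 (payoff 8).
Mutual best responses occur at (R1, C1) and (R3, C3); at each, neither player gains by switching.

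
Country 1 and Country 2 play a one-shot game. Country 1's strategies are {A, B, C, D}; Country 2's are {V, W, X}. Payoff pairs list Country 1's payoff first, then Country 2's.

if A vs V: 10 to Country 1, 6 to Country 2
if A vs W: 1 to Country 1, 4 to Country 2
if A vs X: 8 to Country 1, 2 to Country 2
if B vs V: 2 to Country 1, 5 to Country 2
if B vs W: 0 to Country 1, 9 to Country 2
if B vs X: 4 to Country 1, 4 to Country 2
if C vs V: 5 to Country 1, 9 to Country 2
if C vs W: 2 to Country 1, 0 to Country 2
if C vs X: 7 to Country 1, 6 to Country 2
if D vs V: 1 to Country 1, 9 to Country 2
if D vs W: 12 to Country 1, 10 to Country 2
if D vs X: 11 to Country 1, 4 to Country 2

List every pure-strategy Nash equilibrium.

A profile is a Nash equilibrium when each player is best-responding to the other.
Country 1's best responses — vs V: A (payoff 10); vs W: D (payoff 12); vs X: D (payoff 11).
Country 2's best responses — vs A: V (payoff 6); vs B: W (payoff 9); vs C: V (payoff 9); vs D: W (payoff 10).
Mutual best responses occur at (A, V) and (D, W); at each, neither player gains by switching.

(A, V) and (D, W)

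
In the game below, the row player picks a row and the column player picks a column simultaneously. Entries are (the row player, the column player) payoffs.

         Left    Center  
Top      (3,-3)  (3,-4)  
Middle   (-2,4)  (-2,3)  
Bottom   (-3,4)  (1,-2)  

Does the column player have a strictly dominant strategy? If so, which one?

A strategy is strictly dominant if it gives the column player a strictly higher payoff than every other strategy, against every choice by the opponent.
Left strictly dominates: vs Top: -3 > -4; vs Middle: 4 > 3; vs Bottom: 4 > -2.

Left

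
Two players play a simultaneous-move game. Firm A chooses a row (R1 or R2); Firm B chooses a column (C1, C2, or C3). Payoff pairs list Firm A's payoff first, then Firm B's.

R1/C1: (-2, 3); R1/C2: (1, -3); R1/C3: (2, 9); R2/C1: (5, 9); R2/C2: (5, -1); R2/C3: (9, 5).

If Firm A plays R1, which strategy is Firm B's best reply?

C3

With Firm A fixed at R1, Firm B's payoffs are: C1 → 3, C2 → -3, C3 → 9.
The maximum is 9, achieved by C3.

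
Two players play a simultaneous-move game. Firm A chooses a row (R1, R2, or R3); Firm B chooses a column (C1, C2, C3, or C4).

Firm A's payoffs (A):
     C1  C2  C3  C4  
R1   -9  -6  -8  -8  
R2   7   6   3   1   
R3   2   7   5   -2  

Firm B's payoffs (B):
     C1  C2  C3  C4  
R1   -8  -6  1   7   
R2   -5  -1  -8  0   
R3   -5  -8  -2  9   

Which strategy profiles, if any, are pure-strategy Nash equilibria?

(R2, C4)

Check mutual best responses: a cell is a NE iff neither player can gain by unilaterally deviating.
Firm A's best responses — vs C1: R2 (payoff 7); vs C2: R3 (payoff 7); vs C3: R3 (payoff 5); vs C4: R2 (payoff 1).
Firm B's best responses — vs R1: C4 (payoff 7); vs R2: C4 (payoff 0); vs R3: C4 (payoff 9).
The only mutual best response is (R2, C4); neither player gains by switching there.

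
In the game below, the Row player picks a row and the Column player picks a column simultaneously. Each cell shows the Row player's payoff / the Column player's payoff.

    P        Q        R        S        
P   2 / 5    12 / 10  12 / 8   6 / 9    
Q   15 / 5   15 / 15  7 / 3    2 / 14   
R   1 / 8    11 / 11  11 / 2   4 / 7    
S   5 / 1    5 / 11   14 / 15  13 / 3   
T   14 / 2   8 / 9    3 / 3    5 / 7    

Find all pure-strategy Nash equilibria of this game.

A profile is a Nash equilibrium when each player is best-responding to the other.
The Row player's best responses — vs P: Q (payoff 15); vs Q: Q (payoff 15); vs R: S (payoff 14); vs S: S (payoff 13).
The Column player's best responses — vs P: Q (payoff 10); vs Q: Q (payoff 15); vs R: Q (payoff 11); vs S: R (payoff 15); vs T: Q (payoff 9).
Mutual best responses occur at (Q, Q) and (S, R); at each, neither player gains by switching.

(Q, Q) and (S, R)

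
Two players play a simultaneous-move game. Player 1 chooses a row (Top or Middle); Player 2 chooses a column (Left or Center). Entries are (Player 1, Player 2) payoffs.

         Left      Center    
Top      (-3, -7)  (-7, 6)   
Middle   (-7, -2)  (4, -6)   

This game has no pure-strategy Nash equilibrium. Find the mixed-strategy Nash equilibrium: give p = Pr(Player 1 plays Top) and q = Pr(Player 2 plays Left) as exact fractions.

In a mixed NE each player is indifferent between their pure strategies, so the opponent's mix sets the indifference.
Player 2 indifferent between Left and Center: p·(-7) + (1−p)·(-2) = p·6 + (1−p)·(-6) ⟹ (-2) + (-5)p = (-6) + 12p ⟹ p = 4/17.
Player 1 indifferent between Top and Middle: q·(-3) + (1−q)·(-7) = q·(-7) + (1−q)·4 ⟹ (-7) + 4q = 4 + (-11)q ⟹ q = 11/15.

p = 4/17, q = 11/15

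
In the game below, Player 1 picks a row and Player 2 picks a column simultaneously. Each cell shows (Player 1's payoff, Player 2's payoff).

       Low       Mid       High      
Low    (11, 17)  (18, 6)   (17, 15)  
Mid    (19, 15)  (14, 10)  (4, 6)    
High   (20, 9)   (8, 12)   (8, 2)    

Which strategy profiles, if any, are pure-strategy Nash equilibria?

There is no pure-strategy Nash equilibrium

A profile is a Nash equilibrium when each player is best-responding to the other.
Player 1's best responses — vs Low: High (payoff 20); vs Mid: Low (payoff 18); vs High: Low (payoff 17).
Player 2's best responses — vs Low: Low (payoff 17); vs Mid: Low (payoff 15); vs High: Mid (payoff 12).
No cell has both players best-responding. For instance, Player 1's best reply to Low is High, but against High Player 2 prefers Mid over Low.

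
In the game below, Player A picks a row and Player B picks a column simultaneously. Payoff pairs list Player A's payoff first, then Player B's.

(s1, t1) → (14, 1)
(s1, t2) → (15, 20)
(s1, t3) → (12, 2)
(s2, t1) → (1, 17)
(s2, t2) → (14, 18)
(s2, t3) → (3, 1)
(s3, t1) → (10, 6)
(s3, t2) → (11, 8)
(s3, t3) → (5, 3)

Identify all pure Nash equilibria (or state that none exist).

Check mutual best responses: a cell is a NE iff neither player can gain by unilaterally deviating.
Player A's best responses — vs t1: s1 (payoff 14); vs t2: s1 (payoff 15); vs t3: s1 (payoff 12).
Player B's best responses — vs s1: t2 (payoff 20); vs s2: t2 (payoff 18); vs s3: t2 (payoff 8).
The only mutual best response is (s1, t2); neither player gains by switching there.

(s1, t2)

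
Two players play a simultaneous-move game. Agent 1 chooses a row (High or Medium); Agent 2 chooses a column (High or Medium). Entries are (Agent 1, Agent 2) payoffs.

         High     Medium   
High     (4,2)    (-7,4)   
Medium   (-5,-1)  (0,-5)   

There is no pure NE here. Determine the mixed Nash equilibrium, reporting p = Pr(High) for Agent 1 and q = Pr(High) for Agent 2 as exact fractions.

Each player's mixing probability is pinned down by making the *other* player indifferent.
Agent 2 indifferent between High and Medium: p·2 + (1−p)·(-1) = p·4 + (1−p)·(-5) ⟹ (-1) + 3p = (-5) + 9p ⟹ p = 2/3.
Agent 1 indifferent between High and Medium: q·4 + (1−q)·(-7) = q·(-5) + (1−q)·0 ⟹ (-7) + 11q = 0 + (-5)q ⟹ q = 7/16.

p = 2/3, q = 7/16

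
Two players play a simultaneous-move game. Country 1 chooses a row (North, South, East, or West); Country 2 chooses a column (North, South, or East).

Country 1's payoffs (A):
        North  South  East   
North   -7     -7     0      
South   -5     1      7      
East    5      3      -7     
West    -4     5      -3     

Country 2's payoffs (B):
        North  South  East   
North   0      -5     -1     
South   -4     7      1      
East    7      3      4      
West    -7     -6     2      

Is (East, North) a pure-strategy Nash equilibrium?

Holding Country 2 at North: Country 1 gets 5 from East, versus -7 from North, -5 from South, -4 from West. No profitable deviation for Country 1.
Holding Country 1 at East: Country 2 gets 7 from North, versus 3 from South, 4 from East. No profitable deviation for Country 2 either.

Yes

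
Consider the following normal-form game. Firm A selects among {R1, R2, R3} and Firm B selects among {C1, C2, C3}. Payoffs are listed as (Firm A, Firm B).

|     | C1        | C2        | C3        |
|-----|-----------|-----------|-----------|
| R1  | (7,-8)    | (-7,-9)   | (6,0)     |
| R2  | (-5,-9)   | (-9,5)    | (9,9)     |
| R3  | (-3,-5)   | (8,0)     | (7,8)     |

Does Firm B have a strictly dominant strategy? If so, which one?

C3

Check whether one of Firm B's strategies beats all alternatives regardless of what the opponent does.
C3 strictly dominates: vs R1: 0 > each of {-8, -9}; vs R2: 9 > each of {-9, 5}; vs R3: 8 > each of {-5, 0}.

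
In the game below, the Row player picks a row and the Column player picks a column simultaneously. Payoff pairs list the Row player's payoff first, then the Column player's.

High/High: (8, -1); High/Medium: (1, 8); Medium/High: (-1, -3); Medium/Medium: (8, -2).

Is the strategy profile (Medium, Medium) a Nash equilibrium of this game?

Holding the Column player at Medium: the Row player gets 8 from Medium, versus 1 from High. No profitable deviation for the Row player.
Holding the Row player at Medium: the Column player gets -2 from Medium, versus -3 from High. No profitable deviation for the Column player either.

Yes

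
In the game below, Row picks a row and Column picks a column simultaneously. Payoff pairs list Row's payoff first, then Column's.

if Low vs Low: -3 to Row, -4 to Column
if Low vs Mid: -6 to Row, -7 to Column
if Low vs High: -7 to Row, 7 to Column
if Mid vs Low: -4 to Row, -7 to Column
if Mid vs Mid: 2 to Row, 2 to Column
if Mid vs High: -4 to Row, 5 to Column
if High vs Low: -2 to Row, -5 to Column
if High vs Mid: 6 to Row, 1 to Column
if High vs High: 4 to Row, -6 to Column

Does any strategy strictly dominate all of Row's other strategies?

High

A strategy is strictly dominant if it gives Row a strictly higher payoff than every other strategy, against every choice by the opponent.
High strictly dominates: vs Low: -2 > each of {-3, -4}; vs Mid: 6 > each of {-6, 2}; vs High: 4 > each of {-7, -4}.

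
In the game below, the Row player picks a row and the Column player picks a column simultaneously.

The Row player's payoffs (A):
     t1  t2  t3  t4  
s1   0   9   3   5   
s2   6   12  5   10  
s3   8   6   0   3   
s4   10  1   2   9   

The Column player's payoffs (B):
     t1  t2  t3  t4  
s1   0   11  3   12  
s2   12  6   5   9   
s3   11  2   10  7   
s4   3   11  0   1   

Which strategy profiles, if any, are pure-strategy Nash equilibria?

None

Find each player's best response to every opponent strategy; NE are the intersections.
The Row player's best responses — vs t1: s4 (payoff 10); vs t2: s2 (payoff 12); vs t3: s2 (payoff 5); vs t4: s2 (payoff 10).
The Column player's best responses — vs s1: t4 (payoff 12); vs s2: t1 (payoff 12); vs s3: t1 (payoff 11); vs s4: t2 (payoff 11).
No cell has both players best-responding. For instance, the Row player's best reply to t4 is s2, but against s2 the Column player prefers t1 over t4.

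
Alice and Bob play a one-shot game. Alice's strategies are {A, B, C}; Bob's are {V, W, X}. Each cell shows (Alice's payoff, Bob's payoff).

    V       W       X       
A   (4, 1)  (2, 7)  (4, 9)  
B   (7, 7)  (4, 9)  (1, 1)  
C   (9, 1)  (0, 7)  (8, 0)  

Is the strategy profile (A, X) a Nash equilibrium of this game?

Holding Bob at X: Alice gets 4 from A but could get 8 by switching to C. Alice has a profitable deviation.

No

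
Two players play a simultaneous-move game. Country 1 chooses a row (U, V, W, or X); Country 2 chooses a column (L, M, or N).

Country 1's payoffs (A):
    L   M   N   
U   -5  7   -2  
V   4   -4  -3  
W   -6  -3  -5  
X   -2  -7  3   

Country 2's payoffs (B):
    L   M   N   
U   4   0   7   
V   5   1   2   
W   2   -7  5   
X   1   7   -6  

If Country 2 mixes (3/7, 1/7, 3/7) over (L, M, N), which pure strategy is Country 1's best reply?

V

Country 1's best reply maximizes expected payoff against the mix.
U: (3/7)·(-5) + (1/7)·7 + (3/7)·(-2) = -2
V: (3/7)·4 + (1/7)·(-4) + (3/7)·(-3) = -1/7
W: (3/7)·(-6) + (1/7)·(-3) + (3/7)·(-5) = -36/7
X: (3/7)·(-2) + (1/7)·(-7) + (3/7)·3 = -4/7
Highest expected payoff is -1/7, from V.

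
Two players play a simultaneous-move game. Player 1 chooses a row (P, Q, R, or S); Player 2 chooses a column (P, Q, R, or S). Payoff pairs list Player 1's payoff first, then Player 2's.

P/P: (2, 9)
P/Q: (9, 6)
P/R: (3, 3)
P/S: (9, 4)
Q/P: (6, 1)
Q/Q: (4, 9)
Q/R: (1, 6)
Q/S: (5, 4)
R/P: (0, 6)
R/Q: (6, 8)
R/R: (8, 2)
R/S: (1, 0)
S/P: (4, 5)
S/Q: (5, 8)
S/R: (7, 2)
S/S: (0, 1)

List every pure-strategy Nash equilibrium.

A profile is a Nash equilibrium when each player is best-responding to the other.
Player 1's best responses — vs P: Q (payoff 6); vs Q: P (payoff 9); vs R: R (payoff 8); vs S: P (payoff 9).
Player 2's best responses — vs P: P (payoff 9); vs Q: Q (payoff 9); vs R: Q (payoff 8); vs S: Q (payoff 8).
No cell has both players best-responding. For instance, Player 1's best reply to P is Q, but against Q Player 2 prefers Q over P.

No pure-strategy Nash equilibrium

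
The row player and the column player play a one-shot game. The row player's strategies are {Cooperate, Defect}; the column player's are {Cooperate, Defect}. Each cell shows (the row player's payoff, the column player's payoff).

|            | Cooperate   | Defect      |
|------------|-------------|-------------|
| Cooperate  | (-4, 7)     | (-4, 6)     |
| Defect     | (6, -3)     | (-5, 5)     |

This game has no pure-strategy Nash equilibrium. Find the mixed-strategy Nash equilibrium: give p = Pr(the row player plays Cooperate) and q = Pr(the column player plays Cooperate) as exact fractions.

p = 8/9, q = 1/11

In a mixed NE each player is indifferent between their pure strategies, so the opponent's mix sets the indifference.
The column player indifferent between Cooperate and Defect: p·7 + (1−p)·(-3) = p·6 + (1−p)·5 ⟹ (-3) + 10p = 5 + 1p ⟹ p = 8/9.
The row player indifferent between Cooperate and Defect: q·(-4) + (1−q)·(-4) = q·6 + (1−q)·(-5) ⟹ (-4) + 0q = (-5) + 11q ⟹ q = 1/11.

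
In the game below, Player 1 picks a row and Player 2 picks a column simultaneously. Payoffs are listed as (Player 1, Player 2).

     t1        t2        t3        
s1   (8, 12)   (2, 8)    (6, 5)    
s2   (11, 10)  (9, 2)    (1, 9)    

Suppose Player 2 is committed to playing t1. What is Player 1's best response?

With Player 2 fixed at t1, Player 1's payoffs are: s1 → 8, s2 → 11.
The maximum is 11, achieved by s2.

s2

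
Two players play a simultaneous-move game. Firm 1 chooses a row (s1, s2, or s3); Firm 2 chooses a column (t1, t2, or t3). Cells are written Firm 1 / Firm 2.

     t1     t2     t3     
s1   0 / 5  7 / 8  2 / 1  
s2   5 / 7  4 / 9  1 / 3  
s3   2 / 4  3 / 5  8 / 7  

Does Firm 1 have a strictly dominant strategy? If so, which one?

No strictly dominant strategy

A strategy is strictly dominant if it gives Firm 1 a strictly higher payoff than every other strategy, against every choice by the opponent.
s1 is not dominant: against t1, s2 gives 5 > 0.
s2 is not dominant: against t2, s1 gives 7 > 4.
s3 is not dominant: against t1, s2 gives 5 > 2.
No single strategy is best against every opponent action.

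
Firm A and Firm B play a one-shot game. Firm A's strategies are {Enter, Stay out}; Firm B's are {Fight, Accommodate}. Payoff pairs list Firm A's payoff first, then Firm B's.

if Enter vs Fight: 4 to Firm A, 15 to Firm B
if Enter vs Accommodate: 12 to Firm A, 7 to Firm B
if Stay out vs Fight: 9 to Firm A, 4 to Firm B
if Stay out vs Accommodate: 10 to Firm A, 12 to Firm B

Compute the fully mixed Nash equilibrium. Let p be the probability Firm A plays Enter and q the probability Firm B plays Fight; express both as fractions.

p = 1/2, q = 2/7

Each player's mixing probability is pinned down by making the *other* player indifferent.
Firm B indifferent between Fight and Accommodate: p·15 + (1−p)·4 = p·7 + (1−p)·12 ⟹ 4 + 11p = 12 + (-5)p ⟹ p = 1/2.
Firm A indifferent between Enter and Stay out: q·4 + (1−q)·12 = q·9 + (1−q)·10 ⟹ 12 + (-8)q = 10 + (-1)q ⟹ q = 2/7.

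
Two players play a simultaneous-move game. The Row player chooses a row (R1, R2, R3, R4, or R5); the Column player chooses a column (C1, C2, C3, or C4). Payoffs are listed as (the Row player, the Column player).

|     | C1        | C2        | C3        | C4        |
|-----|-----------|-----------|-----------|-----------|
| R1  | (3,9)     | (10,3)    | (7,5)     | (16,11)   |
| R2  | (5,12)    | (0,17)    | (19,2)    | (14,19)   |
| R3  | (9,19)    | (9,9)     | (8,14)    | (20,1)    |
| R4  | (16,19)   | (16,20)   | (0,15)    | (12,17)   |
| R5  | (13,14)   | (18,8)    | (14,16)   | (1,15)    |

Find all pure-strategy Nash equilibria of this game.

Check mutual best responses: a cell is a NE iff neither player can gain by unilaterally deviating.
The Row player's best responses — vs C1: R4 (payoff 16); vs C2: R5 (payoff 18); vs C3: R2 (payoff 19); vs C4: R3 (payoff 20).
The Column player's best responses — vs R1: C4 (payoff 11); vs R2: C4 (payoff 19); vs R3: C1 (payoff 19); vs R4: C2 (payoff 20); vs R5: C3 (payoff 16).
No cell has both players best-responding. For instance, the Row player's best reply to C4 is R3, but against R3 the Column player prefers C1 over C4.

None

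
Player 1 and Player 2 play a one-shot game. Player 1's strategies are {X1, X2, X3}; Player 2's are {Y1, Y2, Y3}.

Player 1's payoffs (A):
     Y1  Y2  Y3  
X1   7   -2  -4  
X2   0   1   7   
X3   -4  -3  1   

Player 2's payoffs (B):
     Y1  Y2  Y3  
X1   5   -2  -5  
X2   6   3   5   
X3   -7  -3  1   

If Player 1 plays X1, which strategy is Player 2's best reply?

Y1

With Player 1 fixed at X1, Player 2's payoffs are: Y1 → 5, Y2 → -2, Y3 → -5.
The maximum is 5, achieved by Y1.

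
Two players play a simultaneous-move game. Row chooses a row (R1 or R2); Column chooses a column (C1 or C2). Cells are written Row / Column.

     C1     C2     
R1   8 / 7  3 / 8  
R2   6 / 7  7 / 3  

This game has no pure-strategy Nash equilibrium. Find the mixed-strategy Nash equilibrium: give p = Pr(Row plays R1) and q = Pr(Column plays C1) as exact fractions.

p = 4/5, q = 2/3

In a mixed NE each player is indifferent between their pure strategies, so the opponent's mix sets the indifference.
Column indifferent between C1 and C2: p·7 + (1−p)·7 = p·8 + (1−p)·3 ⟹ 7 + 0p = 3 + 5p ⟹ p = 4/5.
Row indifferent between R1 and R2: q·8 + (1−q)·3 = q·6 + (1−q)·7 ⟹ 3 + 5q = 7 + (-1)q ⟹ q = 2/3.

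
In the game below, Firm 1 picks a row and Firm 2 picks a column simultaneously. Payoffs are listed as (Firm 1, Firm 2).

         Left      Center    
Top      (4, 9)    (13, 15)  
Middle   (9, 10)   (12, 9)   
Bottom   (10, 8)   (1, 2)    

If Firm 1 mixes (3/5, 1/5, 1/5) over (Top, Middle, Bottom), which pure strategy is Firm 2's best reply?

Center

Compute Firm 2's expected payoff from each pure strategy against the given mix.
Left: (3/5)·9 + (1/5)·10 + (1/5)·8 = 9
Center: (3/5)·15 + (1/5)·9 + (1/5)·2 = 56/5
Highest expected payoff is 56/5, from Center.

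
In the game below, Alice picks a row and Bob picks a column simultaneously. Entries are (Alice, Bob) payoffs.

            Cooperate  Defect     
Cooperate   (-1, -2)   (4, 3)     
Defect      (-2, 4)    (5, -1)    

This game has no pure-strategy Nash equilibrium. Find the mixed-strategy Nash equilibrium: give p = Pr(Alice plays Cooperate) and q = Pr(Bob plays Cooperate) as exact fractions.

p = 1/2, q = 1/2

In a mixed NE each player is indifferent between their pure strategies, so the opponent's mix sets the indifference.
Bob indifferent between Cooperate and Defect: p·(-2) + (1−p)·4 = p·3 + (1−p)·(-1) ⟹ 4 + (-6)p = (-1) + 4p ⟹ p = 1/2.
Alice indifferent between Cooperate and Defect: q·(-1) + (1−q)·4 = q·(-2) + (1−q)·5 ⟹ 4 + (-5)q = 5 + (-7)q ⟹ q = 1/2.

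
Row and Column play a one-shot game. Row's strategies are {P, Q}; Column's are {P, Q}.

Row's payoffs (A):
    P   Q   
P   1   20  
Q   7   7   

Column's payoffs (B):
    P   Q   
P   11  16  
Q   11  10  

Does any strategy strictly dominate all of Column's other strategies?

A strategy is strictly dominant if it gives Column a strictly higher payoff than every other strategy, against every choice by the opponent.
P is not dominant: against P, Q gives 16 > 11.
Q is not dominant: against Q, P gives 11 > 10.
No single strategy is best against every opponent action.

No strictly dominant strategy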